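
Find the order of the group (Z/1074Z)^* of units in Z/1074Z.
|(Z/1074Z)^*| = 356

(Z/1074Z)^* consists of the classes a with gcd(a, 1074) = 1, so its order is φ(1074). φ is multiplicative, with φ(p^e) = p^e − p^(e−1). Factorise 1074 = 2 · 3 · 179. Then
  φ(1074) = (2 − 1) · (3 − 1) · (179 − 1) = 1 · 2 · 178 = 356.
Thus |(Z/1074Z)^*| = 356.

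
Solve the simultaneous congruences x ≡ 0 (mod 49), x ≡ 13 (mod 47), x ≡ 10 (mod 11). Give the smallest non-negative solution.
The moduli 49, 47, 11 are pairwise coprime, so by the CRT there is a unique solution mod 49·47·11 = 25333.
Solve by successive substitution. Start with x ≡ 0 (mod 49).
  Combine with x ≡ 13 (mod 47): write x = 49·t and require 49·t ≡ 13 (mod 47). Since 49^(−1) ≡ 24 (mod 47) (49 ≡ 2 (mod 47)), t ≡ 24·13 ≡ 30 (mod 47). So x ≡ 49·30 = 1470 (mod 2303).
  Combine with x ≡ 10 (mod 11): write x = 1470 + 2303·t and require 1470 + 2303·t ≡ 10 (mod 11), i.e. 2303·t ≡ 10 − 1470 ≡ 3 (mod 11). Since 2303^(−1) ≡ 3 (mod 11) (2303 ≡ 4 (mod 11)), t ≡ 3·3 ≡ 9 (mod 11). So x ≡ 1470 + 2303·9 = 22197 (mod 25333).
Unique solution in [0, 25333): x = 22197.

Final answer: x ≡ 22197 (mod 25333); the representative in [0, 25333) is 22197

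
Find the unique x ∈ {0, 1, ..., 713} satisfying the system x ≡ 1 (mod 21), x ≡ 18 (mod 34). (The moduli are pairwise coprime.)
The moduli 21, 34 are pairwise coprime, so by the CRT there is a unique solution mod 21·34 = 714.
Solve by successive substitution. Start with x ≡ 1 (mod 21).
  Combine with x ≡ 18 (mod 34): write x = 1 + 21·t and require 1 + 21·t ≡ 18 (mod 34), i.e. 21·t ≡ 18 − 1 ≡ 17 (mod 34). Since 21^(−1) ≡ 13 (mod 34), t ≡ 13·17 ≡ 17 (mod 34). So x ≡ 1 + 21·17 = 358 (mod 714).
Unique solution in [0, 714): x = 358.

Final answer: x ≡ 358 (mod 714); the representative in [0, 714) is 358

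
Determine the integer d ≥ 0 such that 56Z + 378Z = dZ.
In the PID Z, (a, b) is generated by gcd(a, b). Compute gcd(378, 56) with the extended Euclidean algorithm, tracking rows (r, s, t) with s·378 + t·56 = r:
  row A: (378, 1, 0)   [1·378 + 0·56 = 378]
  row B: (56, 0, 1)   [0·378 + 1·56 = 56]
  378 = 6·56 + 42   → row C = row A − 6·row B = (42, 1, −6)   [check: 1·378 − 6·56 = 42]
  56 = 1·42 + 14   → row D = row B − 1·row C = (14, −1, 7)   [check: −1·378 + 7·56 = 14]
  42 = 3·14 + 0   → remainder 0, stop. gcd = 14 (last nonzero row D).
So gcd(56, 378) = 14, with Bézout identity −1·378 + 7·56 = 14. Containment (⊇): the Bézout identity exhibits 14 as an element of (56, 378), giving (14) ⊆ (56, 378). Containment (⊆): since 14 | 56 and 14 | 378 (56 = 14·4, 378 = 14·27), every Z-linear combination of 56 and 378 is divisible by 14, so (56, 378) ⊆ (14). Therefore (56, 378) = (14), d = 14.

Final answer: (56, 378) = (14); d = 14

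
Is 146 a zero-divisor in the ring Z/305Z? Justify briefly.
gcd(146, 305) = 1, so 146 is a unit in Z/305Z (it has a multiplicative inverse). A unit cannot be a zero-divisor: if 146·b ≡ 0 then multiplying both sides by 146^(−1) gives b ≡ 0. So 146 is not a zero-divisor.

Final answer: NO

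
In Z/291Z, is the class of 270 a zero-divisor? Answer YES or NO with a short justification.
gcd(270, 291) = 3 > 1, so 270 is not a unit in Z/291Z. In Z/nZ every nonzero non-unit is a zero-divisor: explicitly, take b = 291/gcd = 97 ≠ 0 (mod 291); then 270·97 = 26190 = 90·291, i.e. 270·97 ≡ 0 (mod 291). So 270 is a zero-divisor.

Final answer: YES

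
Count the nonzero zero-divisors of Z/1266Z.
In Z/1266Z each nonzero element is either a unit (gcd with 1266 is 1) or a zero-divisor (gcd > 1). The number of units is φ(1266): factorise 1266 = 2 · 3 · 211, so φ(1266) = (2 − 1) · (3 − 1) · (211 − 1) = 1 · 2 · 210 = 420. The nonzero elements number 1266 − 1 = 1265. Hence the nonzero zero-divisors number 1265 − 420 = 845.

Final answer: Z/1266Z has 845 nonzero zero-divisors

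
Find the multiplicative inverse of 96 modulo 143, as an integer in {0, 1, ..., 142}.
96^(−1) ≡ 73 (mod 143)

Apply the extended Euclidean algorithm to (143, 96), tracking rows (r, s, t) with s·143 + t·96 = r. Each division r_prev = q·r_cur + r_new produces the new row as (previous row) − q·(current row):
  row A: (143, 1, 0)   [1·143 + 0·96 = 143]
  row B: (96, 0, 1)   [0·143 + 1·96 = 96]
  143 = 1·96 + 47   → row C = row A − 1·row B = (47, 1, −1)   [check: 1·143 − 1·96 = 47]
  96 = 2·47 + 2   → row D = row B − 2·row C = (2, −2, 3)   [check: −2·143 + 3·96 = 2]
  47 = 23·2 + 1   → row E = row C − 23·row D = (1, 47, −70)   [check: 47·143 − 70·96 = 1]
  2 = 2·1 + 0   → remainder 0, stop. gcd = 1 (last nonzero row E).
The gcd is 1, so 96 is invertible mod 143. The last nonzero row gives 47·143 − 70·96 = 1, so t = −70. So 96^(−1) ≡ −70 ≡ 73 (mod 143). Verify: 96 · 73 = 7008 ≡ 1 (mod 143). ✓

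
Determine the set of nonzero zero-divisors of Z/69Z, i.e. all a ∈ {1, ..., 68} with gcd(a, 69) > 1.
nonzero zero-divisors of Z/69Z = {3, 6, 9, 12, 15, 18, 21, 23, 24, 27, 30, 33, 36, 39, 42, 45, 46, 48, 51, 54, 57, 60, 63, 66}

An element a ∈ Z/69Z (with a ≠ 0) is a zero-divisor iff gcd(a, 69) > 1 (because a is a unit precisely when gcd(a, n) = 1, and in Z/nZ every nonzero, non-unit element is a zero-divisor). Scan a = 1, ..., 68 and keep those with gcd(a, 69) > 1:
  gcd(3, 69) = 3, gcd(6, 69) = 3, gcd(9, 69) = 3, gcd(12, 69) = 3, gcd(15, 69) = 3, gcd(18, 69) = 3, gcd(21, 69) = 3, gcd(23, 69) = 23, gcd(24, 69) = 3, gcd(27, 69) = 3, gcd(30, 69) = 3, gcd(33, 69) = 3, gcd(36, 69) = 3, gcd(39, 69) = 3, gcd(42, 69) = 3, gcd(45, 69) = 3, gcd(46, 69) = 23, gcd(48, 69) = 3, gcd(51, 69) = 3, gcd(54, 69) = 3, gcd(57, 69) = 3, gcd(60, 69) = 3, gcd(63, 69) = 3, gcd(66, 69) = 3.
All other a ∈ {1, ..., 68} have gcd(a, 69) = 1 and are units. So the nonzero zero-divisors are exactly the 24 values of a appearing in this scan.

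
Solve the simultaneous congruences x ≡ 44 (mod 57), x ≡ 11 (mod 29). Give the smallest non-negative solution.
The moduli 57, 29 are pairwise coprime, so by the CRT there is a unique solution mod 57·29 = 1653.
Solve by successive substitution. Start with x ≡ 44 (mod 57).
  Combine with x ≡ 11 (mod 29): write x = 44 + 57·t and require 44 + 57·t ≡ 11 (mod 29), i.e. 57·t ≡ 11 − 44 ≡ 25 (mod 29). Since 57^(−1) ≡ 28 (mod 29) (57 ≡ 28 (mod 29)), t ≡ 28·25 ≡ 4 (mod 29). So x ≡ 44 + 57·4 = 272 (mod 1653).
Unique solution in [0, 1653): x = 272.

Final answer: x ≡ 272 (mod 1653); the representative in [0, 1653) is 272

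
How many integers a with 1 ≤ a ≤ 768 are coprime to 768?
256

The number of a ∈ {1, ..., 768} with gcd(a, 768) = 1 is by definition Euler's totient φ(768). φ is multiplicative, with φ(p^e) = p^e − p^(e−1). Factorise 768 = 2^8 · 3. Then
  φ(768) = (2^8 − 2^7) · (3 − 1) = 128 · 2 = 256.
So there are 256 such integers.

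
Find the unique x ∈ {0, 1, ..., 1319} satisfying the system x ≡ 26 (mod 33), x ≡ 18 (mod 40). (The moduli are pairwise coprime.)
x ≡ 818 (mod 1320); the representative in [0, 1320) is 818

The moduli 33, 40 are pairwise coprime, so by the CRT there is a unique solution mod 33·40 = 1320.
Solve by successive substitution. Start with x ≡ 26 (mod 33).
  Combine with x ≡ 18 (mod 40): write x = 26 + 33·t and require 26 + 33·t ≡ 18 (mod 40), i.e. 33·t ≡ 18 − 26 ≡ 32 (mod 40). Since 33^(−1) ≡ 17 (mod 40), t ≡ 17·32 ≡ 24 (mod 40). So x ≡ 26 + 33·24 = 818 (mod 1320).
Unique solution in [0, 1320): x = 818.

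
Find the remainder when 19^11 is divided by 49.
31

Use repeated squaring. Binary(11) = 1011. Walk through the bits of the exponent 11 left-to-right: at each bit after the leading one, square the running value, then multiply by 19 if the bit is 1 (always reducing mod 49):
  bit 1 = 1 (leading): start with 19.
  bit 2 = 0: square 19^2 = 361 ≡ 18 (mod 49).
  bit 3 = 1: square 18^2 = 324 ≡ 30; bit is 1, so multiply 30·19 = 570 ≡ 31 (mod 49).
  bit 4 = 1: square 31^2 = 961 ≡ 30; bit is 1, so multiply 30·19 = 570 ≡ 31 (mod 49).
Final value: 19^11 ≡ 31 (mod 49).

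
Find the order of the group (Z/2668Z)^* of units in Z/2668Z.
|(Z/2668Z)^*| = 1232

(Z/2668Z)^* consists of the classes a with gcd(a, 2668) = 1, so its order is φ(2668). φ is multiplicative, with φ(p^e) = p^e − p^(e−1). Factorise 2668 = 2^2 · 23 · 29. Then
  φ(2668) = (2^2 − 2^1) · (23 − 1) · (29 − 1) = 2 · 22 · 28 = 1232.
Thus |(Z/2668Z)^*| = 1232.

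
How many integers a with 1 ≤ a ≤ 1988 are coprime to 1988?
840

The number of a ∈ {1, ..., 1988} with gcd(a, 1988) = 1 is by definition Euler's totient φ(1988). φ is multiplicative, with φ(p^e) = p^e − p^(e−1). Factorise 1988 = 2^2 · 7 · 71. Then
  φ(1988) = (2^2 − 2^1) · (7 − 1) · (71 − 1) = 2 · 6 · 70 = 840.
So there are 840 such integers.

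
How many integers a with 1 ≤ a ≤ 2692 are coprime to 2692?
The number of a ∈ {1, ..., 2692} with gcd(a, 2692) = 1 is by definition Euler's totient φ(2692). φ is multiplicative, with φ(p^e) = p^e − p^(e−1). Factorise 2692 = 2^2 · 673. Then
  φ(2692) = (2^2 − 2^1) · (673 − 1) = 2 · 672 = 1344.
So there are 1344 such integers.

Final answer: 1344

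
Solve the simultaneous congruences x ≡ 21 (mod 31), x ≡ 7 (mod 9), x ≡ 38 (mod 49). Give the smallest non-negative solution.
x ≡ 3958 (mod 13671); the representative in [0, 13671) is 3958

The moduli 31, 9, 49 are pairwise coprime, so by the CRT there is a unique solution mod 31·9·49 = 13671.
Solve by successive substitution. Start with x ≡ 21 (mod 31).
  Combine with x ≡ 7 (mod 9): write x = 21 + 31·t and require 21 + 31·t ≡ 7 (mod 9), i.e. 31·t ≡ 7 − 21 ≡ 4 (mod 9). Since 31^(−1) ≡ 7 (mod 9) (31 ≡ 4 (mod 9)), t ≡ 7·4 ≡ 1 (mod 9). So x ≡ 21 + 31·1 = 52 (mod 279).
  Combine with x ≡ 38 (mod 49): write x = 52 + 279·t and require 52 + 279·t ≡ 38 (mod 49), i.e. 279·t ≡ 38 − 52 ≡ 35 (mod 49). Since 279^(−1) ≡ 13 (mod 49) (279 ≡ 34 (mod 49)), t ≡ 13·35 ≡ 14 (mod 49). So x ≡ 52 + 279·14 = 3958 (mod 13671).
Unique solution in [0, 13671): x = 3958.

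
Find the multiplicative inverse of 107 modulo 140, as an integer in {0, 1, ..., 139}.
Apply the extended Euclidean algorithm to (140, 107), tracking rows (r, s, t) with s·140 + t·107 = r. Each division r_prev = q·r_cur + r_new produces the new row as (previous row) − q·(current row):
  row A: (140, 1, 0)   [1·140 + 0·107 = 140]
  row B: (107, 0, 1)   [0·140 + 1·107 = 107]
  140 = 1·107 + 33   → row C = row A − 1·row B = (33, 1, −1)   [check: 1·140 − 1·107 = 33]
  107 = 3·33 + 8   → row D = row B − 3·row C = (8, −3, 4)   [check: −3·140 + 4·107 = 8]
  33 = 4·8 + 1   → row E = row C − 4·row D = (1, 13, −17)   [check: 13·140 − 17·107 = 1]
  8 = 8·1 + 0   → remainder 0, stop. gcd = 1 (last nonzero row E).
The gcd is 1, so 107 is invertible mod 140. The last nonzero row gives 13·140 − 17·107 = 1, so t = −17. So 107^(−1) ≡ −17 ≡ 123 (mod 140). Verify: 107 · 123 = 13161 ≡ 1 (mod 140). ✓

Final answer: 107^(−1) ≡ 123 (mod 140)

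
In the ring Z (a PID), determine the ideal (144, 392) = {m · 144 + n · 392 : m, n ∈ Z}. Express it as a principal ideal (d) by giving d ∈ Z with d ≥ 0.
In the PID Z, (a, b) is generated by gcd(a, b). Compute gcd(392, 144) with the extended Euclidean algorithm, tracking rows (r, s, t) with s·392 + t·144 = r:
  row A: (392, 1, 0)   [1·392 + 0·144 = 392]
  row B: (144, 0, 1)   [0·392 + 1·144 = 144]
  392 = 2·144 + 104   → row C = row A − 2·row B = (104, 1, −2)   [check: 1·392 − 2·144 = 104]
  144 = 1·104 + 40   → row D = row B − 1·row C = (40, −1, 3)   [check: −1·392 + 3·144 = 40]
  104 = 2·40 + 24   → row E = row C − 2·row D = (24, 3, −8)   [check: 3·392 − 8·144 = 24]
  40 = 1·24 + 16   → row F = row D − 1·row E = (16, −4, 11)   [check: −4·392 + 11·144 = 16]
  24 = 1·16 + 8   → row G = row E − 1·row F = (8, 7, −19)   [check: 7·392 − 19·144 = 8]
  16 = 2·8 + 0   → remainder 0, stop. gcd = 8 (last nonzero row G).
So gcd(144, 392) = 8, with Bézout identity 7·392 − 19·144 = 8. Containment (⊇): the Bézout identity exhibits 8 as an element of (144, 392), giving (8) ⊆ (144, 392). Containment (⊆): since 8 | 144 and 8 | 392 (144 = 8·18, 392 = 8·49), every Z-linear combination of 144 and 392 is divisible by 8, so (144, 392) ⊆ (8). Therefore (144, 392) = (8), d = 8.

Final answer: (144, 392) = (8); d = 8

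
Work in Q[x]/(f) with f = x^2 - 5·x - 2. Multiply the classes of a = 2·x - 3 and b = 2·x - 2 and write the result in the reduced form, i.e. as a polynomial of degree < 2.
First multiply in Q[x] without reducing: a · b = 4·x^2 - 10·x + 6. Now divide by f(x) = x^2 - 5·x - 2, eliminating the leading term at each step:
  leading term 4·x^2: subtract (4)·f(x) = 4·x^2 - 20·x - 8, leaving 10·x + 14
The degree is now < 2, so this is the remainder. Hence a · b ≡ 10·x + 14 in Q[x]/(f).

Final answer: a · b ≡ 10·x + 14 (mod f(x))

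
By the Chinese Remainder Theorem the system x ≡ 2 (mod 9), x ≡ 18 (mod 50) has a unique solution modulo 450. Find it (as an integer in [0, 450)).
The moduli 9, 50 are pairwise coprime, so by the CRT there is a unique solution mod 9·50 = 450.
Solve by successive substitution. Start with x ≡ 2 (mod 9).
  Combine with x ≡ 18 (mod 50): write x = 2 + 9·t and require 2 + 9·t ≡ 18 (mod 50), i.e. 9·t ≡ 18 − 2 ≡ 16 (mod 50). Since 9^(−1) ≡ 39 (mod 50), t ≡ 39·16 ≡ 24 (mod 50). So x ≡ 2 + 9·24 = 218 (mod 450).
Unique solution in [0, 450): x = 218.

Final answer: x ≡ 218 (mod 450); the representative in [0, 450) is 218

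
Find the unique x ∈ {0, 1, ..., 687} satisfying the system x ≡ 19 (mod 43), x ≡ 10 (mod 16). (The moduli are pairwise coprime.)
The moduli 43, 16 are pairwise coprime, so by the CRT there is a unique solution mod 43·16 = 688.
Solve by successive substitution. Start with x ≡ 19 (mod 43).
  Combine with x ≡ 10 (mod 16): write x = 19 + 43·t and require 19 + 43·t ≡ 10 (mod 16), i.e. 43·t ≡ 10 − 19 ≡ 7 (mod 16). Since 43^(−1) ≡ 3 (mod 16) (43 ≡ 11 (mod 16)), t ≡ 3·7 ≡ 5 (mod 16). So x ≡ 19 + 43·5 = 234 (mod 688).
Unique solution in [0, 688): x = 234.

Final answer: x ≡ 234 (mod 688); the representative in [0, 688) is 234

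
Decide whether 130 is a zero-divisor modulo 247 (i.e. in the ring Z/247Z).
gcd(130, 247) = 13 > 1, so 130 is not a unit in Z/247Z. In Z/nZ every nonzero non-unit is a zero-divisor: explicitly, take b = 247/gcd = 19 ≠ 0 (mod 247); then 130·19 = 2470 = 10·247, i.e. 130·19 ≡ 0 (mod 247). So 130 is a zero-divisor.

Final answer: YES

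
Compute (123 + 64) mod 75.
Reduce the summands first: 123 ≡ 48 (mod 75), so 123 + 64 ≡ 48 + 64 (mod 75). 48 + 64 = 112; 112 = 1·75 + 37, so (123 + 64) mod 75 = 37.

Final answer: 37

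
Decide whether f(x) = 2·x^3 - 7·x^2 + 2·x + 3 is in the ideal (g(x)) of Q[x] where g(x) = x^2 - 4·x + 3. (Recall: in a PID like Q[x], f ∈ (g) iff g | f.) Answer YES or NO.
In Q[x] the ideal (g) consists of all multiples of g, so f ∈ (g) iff g | f, i.e. iff the remainder of f on division by g is 0. Divide f by g (g is monic, so eliminate the leading term of the running remainder at each step):
  leading term 2·x^3: subtract (2·x)·g(x) = 2·x^3 - 8·x^2 + 6·x, leaving x^2 - 4·x + 3
  leading term x^2: subtract (1)·g(x) = x^2 - 4·x + 3, leaving 0
The remainder is 0, so f(x) = g(x) · h(x) with h(x) = 2·x + 1. Hence g | f, i.e. f ∈ (g).

Final answer: YES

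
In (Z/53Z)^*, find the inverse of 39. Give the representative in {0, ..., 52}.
Apply the extended Euclidean algorithm to (53, 39), tracking rows (r, s, t) with s·53 + t·39 = r. Each division r_prev = q·r_cur + r_new produces the new row as (previous row) − q·(current row):
  row A: (53, 1, 0)   [1·53 + 0·39 = 53]
  row B: (39, 0, 1)   [0·53 + 1·39 = 39]
  53 = 1·39 + 14   → row C = row A − 1·row B = (14, 1, −1)   [check: 1·53 − 1·39 = 14]
  39 = 2·14 + 11   → row D = row B − 2·row C = (11, −2, 3)   [check: −2·53 + 3·39 = 11]
  14 = 1·11 + 3   → row E = row C − 1·row D = (3, 3, −4)   [check: 3·53 − 4·39 = 3]
  11 = 3·3 + 2   → row F = row D − 3·row E = (2, −11, 15)   [check: −11·53 + 15·39 = 2]
  3 = 1·2 + 1   → row G = row E − 1·row F = (1, 14, −19)   [check: 14·53 − 19·39 = 1]
  2 = 2·1 + 0   → remainder 0, stop. gcd = 1 (last nonzero row G).
The gcd is 1, so 39 is invertible mod 53. The last nonzero row gives 14·53 − 19·39 = 1, so t = −19. So 39^(−1) ≡ −19 ≡ 34 (mod 53). Verify: 39 · 34 = 1326 ≡ 1 (mod 53). ✓

Final answer: 39^(−1) ≡ 34 (mod 53)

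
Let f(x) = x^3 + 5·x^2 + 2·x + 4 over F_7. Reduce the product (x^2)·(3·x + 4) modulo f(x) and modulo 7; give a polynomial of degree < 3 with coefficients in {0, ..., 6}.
a · b ≡ 3·x^2 + x + 2 (mod f(x))

Multiply as integer polynomials: a · b = 3·x^3 + 4·x^2. Reducing coefficients mod 7: a · b ≡ 3·x^3 + 4·x^2. Now divide by f(x) = x^3 + 5·x^2 + 2·x + 4 in F_7[x], eliminating the leading term at each step:
  leading term 3·x^3: subtract (3)·f(x) = 3·x^3 + x^2 + 6·x + 5, leaving 3·x^2 + x + 2 (coefficients mod 7)
The degree is now < 3, so this is the remainder. Hence a · b ≡ 3·x^2 + x + 2 in F_7[x]/(f).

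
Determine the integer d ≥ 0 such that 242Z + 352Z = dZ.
(242, 352) = (22); d = 22

In the PID Z, (a, b) is generated by gcd(a, b). Compute gcd(352, 242) with the extended Euclidean algorithm, tracking rows (r, s, t) with s·352 + t·242 = r:
  row A: (352, 1, 0)   [1·352 + 0·242 = 352]
  row B: (242, 0, 1)   [0·352 + 1·242 = 242]
  352 = 1·242 + 110   → row C = row A − 1·row B = (110, 1, −1)   [check: 1·352 − 1·242 = 110]
  242 = 2·110 + 22   → row D = row B − 2·row C = (22, −2, 3)   [check: −2·352 + 3·242 = 22]
  110 = 5·22 + 0   → remainder 0, stop. gcd = 22 (last nonzero row D).
So gcd(242, 352) = 22, with Bézout identity −2·352 + 3·242 = 22. Containment (⊇): the Bézout identity exhibits 22 as an element of (242, 352), giving (22) ⊆ (242, 352). Containment (⊆): since 22 | 242 and 22 | 352 (242 = 22·11, 352 = 22·16), every Z-linear combination of 242 and 352 is divisible by 22, so (242, 352) ⊆ (22). Therefore (242, 352) = (22), d = 22.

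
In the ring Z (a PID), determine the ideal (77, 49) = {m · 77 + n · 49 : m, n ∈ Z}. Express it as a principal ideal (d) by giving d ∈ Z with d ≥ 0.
In the PID Z, (a, b) is generated by gcd(a, b). Compute gcd(77, 49) with the extended Euclidean algorithm, tracking rows (r, s, t) with s·77 + t·49 = r:
  row A: (77, 1, 0)   [1·77 + 0·49 = 77]
  row B: (49, 0, 1)   [0·77 + 1·49 = 49]
  77 = 1·49 + 28   → row C = row A − 1·row B = (28, 1, −1)   [check: 1·77 − 1·49 = 28]
  49 = 1·28 + 21   → row D = row B − 1·row C = (21, −1, 2)   [check: −1·77 + 2·49 = 21]
  28 = 1·21 + 7   → row E = row C − 1·row D = (7, 2, −3)   [check: 2·77 − 3·49 = 7]
  21 = 3·7 + 0   → remainder 0, stop. gcd = 7 (last nonzero row E).
So gcd(77, 49) = 7, with Bézout identity 2·77 − 3·49 = 7. Containment (⊇): the Bézout identity exhibits 7 as an element of (77, 49), giving (7) ⊆ (77, 49). Containment (⊆): since 7 | 77 and 7 | 49 (77 = 7·11, 49 = 7·7), every Z-linear combination of 77 and 49 is divisible by 7, so (77, 49) ⊆ (7). Therefore (77, 49) = (7), d = 7.

Final answer: (77, 49) = (7); d = 7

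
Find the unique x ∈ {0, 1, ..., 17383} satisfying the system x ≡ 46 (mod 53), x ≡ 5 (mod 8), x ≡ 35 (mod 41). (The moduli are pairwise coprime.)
x ≡ 9957 (mod 17384); the representative in [0, 17384) is 9957

The moduli 53, 8, 41 are pairwise coprime, so by the CRT there is a unique solution mod 53·8·41 = 17384.
Solve by successive substitution. Start with x ≡ 46 (mod 53).
  Combine with x ≡ 5 (mod 8): write x = 46 + 53·t and require 46 + 53·t ≡ 5 (mod 8), i.e. 53·t ≡ 5 − 46 ≡ 7 (mod 8). Since 53^(−1) ≡ 5 (mod 8) (53 ≡ 5 (mod 8)), t ≡ 5·7 ≡ 3 (mod 8). So x ≡ 46 + 53·3 = 205 (mod 424).
  Combine with x ≡ 35 (mod 41): write x = 205 + 424·t and require 205 + 424·t ≡ 35 (mod 41), i.e. 424·t ≡ 35 − 205 ≡ 35 (mod 41). Since 424^(−1) ≡ 3 (mod 41) (424 ≡ 14 (mod 41)), t ≡ 3·35 ≡ 23 (mod 41). So x ≡ 205 + 424·23 = 9957 (mod 17384).
Unique solution in [0, 17384): x = 9957.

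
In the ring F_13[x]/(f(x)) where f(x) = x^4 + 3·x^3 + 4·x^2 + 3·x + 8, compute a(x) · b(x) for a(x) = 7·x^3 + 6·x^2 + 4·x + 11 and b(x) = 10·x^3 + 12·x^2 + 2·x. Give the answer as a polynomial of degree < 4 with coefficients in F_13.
Multiply as integer polynomials: a · b = 70·x^6 + 144·x^5 + 126·x^4 + 170·x^3 + 140·x^2 + 22·x. Reducing coefficients mod 13: a · b ≡ 5·x^6 + x^5 + 9·x^4 + x^3 + 10·x^2 + 9·x. Now divide by f(x) = x^4 + 3·x^3 + 4·x^2 + 3·x + 8 in F_13[x], eliminating the leading term at each step:
  leading term 5·x^6: subtract (5·x^2)·f(x) = 5·x^6 + 2·x^5 + 7·x^4 + 2·x^3 + x^2, leaving 12·x^5 + 2·x^4 + 12·x^3 + 9·x^2 + 9·x (coefficients mod 13)
  leading term 12·x^5: subtract (12·x)·f(x) = 12·x^5 + 10·x^4 + 9·x^3 + 10·x^2 + 5·x, leaving 5·x^4 + 3·x^3 + 12·x^2 + 4·x (coefficients mod 13)
  leading term 5·x^4: subtract (5)·f(x) = 5·x^4 + 2·x^3 + 7·x^2 + 2·x + 1, leaving x^3 + 5·x^2 + 2·x + 12 (coefficients mod 13)
The degree is now < 4, so this is the remainder. Hence a · b ≡ x^3 + 5·x^2 + 2·x + 12 in F_13[x]/(f).

Final answer: a · b ≡ x^3 + 5·x^2 + 2·x + 12 (mod f(x))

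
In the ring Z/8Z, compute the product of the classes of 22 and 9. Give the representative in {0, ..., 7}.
6

Reduce the factors first: 22 ≡ 6, 9 ≡ 1 (mod 8), so 22 · 9 ≡ 6 · 1 (mod 8). 6 · 1 = 6. Dividing by 8: 6 = 0·8 + 6. So (22 · 9) mod 8 = 6.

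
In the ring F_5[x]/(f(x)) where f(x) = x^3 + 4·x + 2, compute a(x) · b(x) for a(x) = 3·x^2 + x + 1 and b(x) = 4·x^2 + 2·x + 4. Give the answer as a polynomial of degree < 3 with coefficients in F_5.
Multiply as integer polynomials: a · b = 12·x^4 + 10·x^3 + 18·x^2 + 6·x + 4. Reducing coefficients mod 5: a · b ≡ 2·x^4 + 3·x^2 + x + 4. Now divide by f(x) = x^3 + 4·x + 2 in F_5[x], eliminating the leading term at each step:
  leading term 2·x^4: subtract (2·x)·f(x) = 2·x^4 + 3·x^2 + 4·x, leaving 2·x + 4 (coefficients mod 5)
The degree is now < 3, so this is the remainder. Hence a · b ≡ 2·x + 4 in F_5[x]/(f).

Final answer: a · b ≡ 2·x + 4 (mod f(x))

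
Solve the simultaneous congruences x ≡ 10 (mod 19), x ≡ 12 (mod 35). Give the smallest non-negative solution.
The moduli 19, 35 are pairwise coprime, so by the CRT there is a unique solution mod 19·35 = 665.
Solve by successive substitution. Start with x ≡ 10 (mod 19).
  Combine with x ≡ 12 (mod 35): write x = 10 + 19·t and require 10 + 19·t ≡ 12 (mod 35), i.e. 19·t ≡ 12 − 10 ≡ 2 (mod 35). Since 19^(−1) ≡ 24 (mod 35), t ≡ 24·2 ≡ 13 (mod 35). So x ≡ 10 + 19·13 = 257 (mod 665).
Unique solution in [0, 665): x = 257.

Final answer: x ≡ 257 (mod 665); the representative in [0, 665) is 257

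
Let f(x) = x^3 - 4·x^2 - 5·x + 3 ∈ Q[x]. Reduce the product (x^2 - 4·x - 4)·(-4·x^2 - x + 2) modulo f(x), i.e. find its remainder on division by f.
First multiply in Q[x] without reducing: a · b = -4·x^4 + 15·x^3 + 22·x^2 - 4·x - 8. Now divide by f(x) = x^3 - 4·x^2 - 5·x + 3, eliminating the leading term at each step:
  leading term -4·x^4: subtract (-4·x)·f(x) = -4·x^4 + 16·x^3 + 20·x^2 - 12·x, leaving -x^3 + 2·x^2 + 8·x - 8
  leading term -x^3: subtract (-1)·f(x) = -x^3 + 4·x^2 + 5·x - 3, leaving -2·x^2 + 3·x - 5
The degree is now < 3, so this is the remainder. Hence a · b ≡ -2·x^2 + 3·x - 5 in Q[x]/(f).

Final answer: a · b ≡ -2·x^2 + 3·x - 5 (mod f(x))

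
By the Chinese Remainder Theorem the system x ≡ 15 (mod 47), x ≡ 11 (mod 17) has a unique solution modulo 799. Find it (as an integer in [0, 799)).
The moduli 47, 17 are pairwise coprime, so by the CRT there is a unique solution mod 47·17 = 799.
Solve by successive substitution. Start with x ≡ 15 (mod 47).
  Combine with x ≡ 11 (mod 17): write x = 15 + 47·t and require 15 + 47·t ≡ 11 (mod 17), i.e. 47·t ≡ 11 − 15 ≡ 13 (mod 17). Since 47^(−1) ≡ 4 (mod 17) (47 ≡ 13 (mod 17)), t ≡ 4·13 ≡ 1 (mod 17). So x ≡ 15 + 47·1 = 62 (mod 799).
Unique solution in [0, 799): x = 62.

Final answer: x ≡ 62 (mod 799); the representative in [0, 799) is 62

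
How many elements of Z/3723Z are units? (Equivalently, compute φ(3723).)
An element a ∈ Z/3723Z is a unit iff gcd(a, 3723) = 1, so the number of units is φ(3723). φ is multiplicative, with φ(p^e) = p^e − p^(e−1). Factorise 3723 = 3 · 17 · 73. Then
  φ(3723) = (3 − 1) · (17 − 1) · (73 − 1) = 2 · 16 · 72 = 2304.

Final answer: Z/3723Z has φ(3723) = 2304 units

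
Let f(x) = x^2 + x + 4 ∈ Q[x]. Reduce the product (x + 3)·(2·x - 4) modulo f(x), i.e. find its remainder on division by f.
First multiply in Q[x] without reducing: a · b = 2·x^2 + 2·x - 12. Now divide by f(x) = x^2 + x + 4, eliminating the leading term at each step:
  leading term 2·x^2: subtract (2)·f(x) = 2·x^2 + 2·x + 8, leaving -20
The degree is now < 2, so this is the remainder. Hence a · b ≡ -20 in Q[x]/(f).

Final answer: a · b ≡ -20 (mod f(x))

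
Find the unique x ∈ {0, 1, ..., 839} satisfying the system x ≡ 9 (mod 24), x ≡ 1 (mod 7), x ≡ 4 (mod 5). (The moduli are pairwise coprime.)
The moduli 24, 7, 5 are pairwise coprime, so by the CRT there is a unique solution mod 24·7·5 = 840.
Solve by successive substitution. Start with x ≡ 9 (mod 24).
  Combine with x ≡ 1 (mod 7): write x = 9 + 24·t and require 9 + 24·t ≡ 1 (mod 7), i.e. 24·t ≡ 1 − 9 ≡ 6 (mod 7). Since 24^(−1) ≡ 5 (mod 7) (24 ≡ 3 (mod 7)), t ≡ 5·6 ≡ 2 (mod 7). So x ≡ 9 + 24·2 = 57 (mod 168).
  Combine with x ≡ 4 (mod 5): write x = 57 + 168·t and require 57 + 168·t ≡ 4 (mod 5), i.e. 168·t ≡ 4 − 57 ≡ 2 (mod 5). Since 168^(−1) ≡ 2 (mod 5) (168 ≡ 3 (mod 5)), t ≡ 2·2 ≡ 4 (mod 5). So x ≡ 57 + 168·4 = 729 (mod 840).
Unique solution in [0, 840): x = 729.

Final answer: x ≡ 729 (mod 840); the representative in [0, 840) is 729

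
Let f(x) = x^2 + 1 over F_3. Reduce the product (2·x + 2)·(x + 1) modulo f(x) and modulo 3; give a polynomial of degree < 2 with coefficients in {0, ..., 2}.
a · b ≡ x (mod f(x))

Multiply as integer polynomials: a · b = 2·x^2 + 4·x + 2. Reducing coefficients mod 3: a · b ≡ 2·x^2 + x + 2. Now divide by f(x) = x^2 + 1 in F_3[x], eliminating the leading term at each step:
  leading term 2·x^2: subtract (2)·f(x) = 2·x^2 + 2, leaving x (coefficients mod 3)
The degree is now < 2, so this is the remainder. Hence a · b ≡ x in F_3[x]/(f).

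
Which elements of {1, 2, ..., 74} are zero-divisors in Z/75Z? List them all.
An element a ∈ Z/75Z (with a ≠ 0) is a zero-divisor iff gcd(a, 75) > 1 (because a is a unit precisely when gcd(a, n) = 1, and in Z/nZ every nonzero, non-unit element is a zero-divisor). Scan a = 1, ..., 74 and keep those with gcd(a, 75) > 1:
  gcd(3, 75) = 3, gcd(5, 75) = 5, gcd(6, 75) = 3, gcd(9, 75) = 3, gcd(10, 75) = 5, gcd(12, 75) = 3, gcd(15, 75) = 15, gcd(18, 75) = 3, gcd(20, 75) = 5, gcd(21, 75) = 3, gcd(24, 75) = 3, gcd(25, 75) = 25, gcd(27, 75) = 3, gcd(30, 75) = 15, gcd(33, 75) = 3, gcd(35, 75) = 5, gcd(36, 75) = 3, gcd(39, 75) = 3, gcd(40, 75) = 5, gcd(42, 75) = 3, gcd(45, 75) = 15, gcd(48, 75) = 3, gcd(50, 75) = 25, gcd(51, 75) = 3, gcd(54, 75) = 3, gcd(55, 75) = 5, gcd(57, 75) = 3, gcd(60, 75) = 15, gcd(63, 75) = 3, gcd(65, 75) = 5, gcd(66, 75) = 3, gcd(69, 75) = 3, gcd(70, 75) = 5, gcd(72, 75) = 3.
All other a ∈ {1, ..., 74} have gcd(a, 75) = 1 and are units. So the nonzero zero-divisors are exactly the 34 values of a appearing in this scan.

Final answer: nonzero zero-divisors of Z/75Z = {3, 5, 6, 9, 10, 12, 15, 18, 20, 21, 24, 25, 27, 30, 33, 35, 36, 39, 40, 42, 45, 48, 50, 51, 54, 55, 57, 60, 63, 65, 66, 69, 70, 72}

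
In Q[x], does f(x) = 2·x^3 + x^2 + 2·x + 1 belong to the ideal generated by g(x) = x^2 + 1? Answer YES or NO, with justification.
In Q[x] the ideal (g) consists of all multiples of g, so f ∈ (g) iff g | f, i.e. iff the remainder of f on division by g is 0. Divide f by g (g is monic, so eliminate the leading term of the running remainder at each step):
  leading term 2·x^3: subtract (2·x)·g(x) = 2·x^3 + 2·x, leaving x^2 + 1
  leading term x^2: subtract (1)·g(x) = x^2 + 1, leaving 0
The remainder is 0, so f(x) = g(x) · h(x) with h(x) = 2·x + 1. Hence g | f, i.e. f ∈ (g).

Final answer: YES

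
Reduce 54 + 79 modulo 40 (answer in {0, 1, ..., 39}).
13

Reduce the summands first: 54 ≡ 14, 79 ≡ 39 (mod 40), so 54 + 79 ≡ 14 + 39 (mod 40). 14 + 39 = 53; 53 = 1·40 + 13, so (54 + 79) mod 40 = 13.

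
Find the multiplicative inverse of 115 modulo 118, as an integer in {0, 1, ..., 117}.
Apply the extended Euclidean algorithm to (118, 115), tracking rows (r, s, t) with s·118 + t·115 = r. Each division r_prev = q·r_cur + r_new produces the new row as (previous row) − q·(current row):
  row A: (118, 1, 0)   [1·118 + 0·115 = 118]
  row B: (115, 0, 1)   [0·118 + 1·115 = 115]
  118 = 1·115 + 3   → row C = row A − 1·row B = (3, 1, −1)   [check: 1·118 − 1·115 = 3]
  115 = 38·3 + 1   → row D = row B − 38·row C = (1, −38, 39)   [check: −38·118 + 39·115 = 1]
  3 = 3·1 + 0   → remainder 0, stop. gcd = 1 (last nonzero row D).
The gcd is 1, so 115 is invertible mod 118. The last nonzero row gives −38·118 + 39·115 = 1, so t = 39. So 115^(−1) ≡ 39 (mod 118). Verify: 115 · 39 = 4485 ≡ 1 (mod 118). ✓

Final answer: 115^(−1) ≡ 39 (mod 118)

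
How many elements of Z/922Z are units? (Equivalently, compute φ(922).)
An element a ∈ Z/922Z is a unit iff gcd(a, 922) = 1, so the number of units is φ(922). φ is multiplicative, with φ(p^e) = p^e − p^(e−1). Factorise 922 = 2 · 461. Then
  φ(922) = (2 − 1) · (461 − 1) = 1 · 460 = 460.

Final answer: Z/922Z has φ(922) = 460 units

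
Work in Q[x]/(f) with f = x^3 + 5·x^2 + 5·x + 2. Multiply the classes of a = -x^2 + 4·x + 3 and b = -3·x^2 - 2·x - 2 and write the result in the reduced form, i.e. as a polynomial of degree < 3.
First multiply in Q[x] without reducing: a · b = 3·x^4 - 10·x^3 - 15·x^2 - 14·x - 6. Now divide by f(x) = x^3 + 5·x^2 + 5·x + 2, eliminating the leading term at each step:
  leading term 3·x^4: subtract (3·x)·f(x) = 3·x^4 + 15·x^3 + 15·x^2 + 6·x, leaving -25·x^3 - 30·x^2 - 20·x - 6
  leading term -25·x^3: subtract (-25)·f(x) = -25·x^3 - 125·x^2 - 125·x - 50, leaving 95·x^2 + 105·x + 44
The degree is now < 3, so this is the remainder. Hence a · b ≡ 95·x^2 + 105·x + 44 in Q[x]/(f).

Final answer: a · b ≡ 95·x^2 + 105·x + 44 (mod f(x))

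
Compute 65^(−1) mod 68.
Apply the extended Euclidean algorithm to (68, 65), tracking rows (r, s, t) with s·68 + t·65 = r. Each division r_prev = q·r_cur + r_new produces the new row as (previous row) − q·(current row):
  row A: (68, 1, 0)   [1·68 + 0·65 = 68]
  row B: (65, 0, 1)   [0·68 + 1·65 = 65]
  68 = 1·65 + 3   → row C = row A − 1·row B = (3, 1, −1)   [check: 1·68 − 1·65 = 3]
  65 = 21·3 + 2   → row D = row B − 21·row C = (2, −21, 22)   [check: −21·68 + 22·65 = 2]
  3 = 1·2 + 1   → row E = row C − 1·row D = (1, 22, −23)   [check: 22·68 − 23·65 = 1]
  2 = 2·1 + 0   → remainder 0, stop. gcd = 1 (last nonzero row E).
The gcd is 1, so 65 is invertible mod 68. The last nonzero row gives 22·68 − 23·65 = 1, so t = −23. So 65^(−1) ≡ −23 ≡ 45 (mod 68). Verify: 65 · 45 = 2925 ≡ 1 (mod 68). ✓

Final answer: 65^(−1) ≡ 45 (mod 68)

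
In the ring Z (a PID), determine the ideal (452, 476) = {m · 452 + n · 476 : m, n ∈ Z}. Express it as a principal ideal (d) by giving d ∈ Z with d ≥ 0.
(452, 476) = (4); d = 4

In the PID Z, (a, b) is generated by gcd(a, b). Compute gcd(476, 452) with the extended Euclidean algorithm, tracking rows (r, s, t) with s·476 + t·452 = r:
  row A: (476, 1, 0)   [1·476 + 0·452 = 476]
  row B: (452, 0, 1)   [0·476 + 1·452 = 452]
  476 = 1·452 + 24   → row C = row A − 1·row B = (24, 1, −1)   [check: 1·476 − 1·452 = 24]
  452 = 18·24 + 20   → row D = row B − 18·row C = (20, −18, 19)   [check: −18·476 + 19·452 = 20]
  24 = 1·20 + 4   → row E = row C − 1·row D = (4, 19, −20)   [check: 19·476 − 20·452 = 4]
  20 = 5·4 + 0   → remainder 0, stop. gcd = 4 (last nonzero row E).
So gcd(452, 476) = 4, with Bézout identity 19·476 − 20·452 = 4. Containment (⊇): the Bézout identity exhibits 4 as an element of (452, 476), giving (4) ⊆ (452, 476). Containment (⊆): since 4 | 452 and 4 | 476 (452 = 4·113, 476 = 4·119), every Z-linear combination of 452 and 476 is divisible by 4, so (452, 476) ⊆ (4). Therefore (452, 476) = (4), d = 4.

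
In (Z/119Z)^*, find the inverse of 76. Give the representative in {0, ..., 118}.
Apply the extended Euclidean algorithm to (119, 76), tracking rows (r, s, t) with s·119 + t·76 = r. Each division r_prev = q·r_cur + r_new produces the new row as (previous row) − q·(current row):
  row A: (119, 1, 0)   [1·119 + 0·76 = 119]
  row B: (76, 0, 1)   [0·119 + 1·76 = 76]
  119 = 1·76 + 43   → row C = row A − 1·row B = (43, 1, −1)   [check: 1·119 − 1·76 = 43]
  76 = 1·43 + 33   → row D = row B − 1·row C = (33, −1, 2)   [check: −1·119 + 2·76 = 33]
  43 = 1·33 + 10   → row E = row C − 1·row D = (10, 2, −3)   [check: 2·119 − 3·76 = 10]
  33 = 3·10 + 3   → row F = row D − 3·row E = (3, −7, 11)   [check: −7·119 + 11·76 = 3]
  10 = 3·3 + 1   → row G = row E − 3·row F = (1, 23, −36)   [check: 23·119 − 36·76 = 1]
  3 = 3·1 + 0   → remainder 0, stop. gcd = 1 (last nonzero row G).
The gcd is 1, so 76 is invertible mod 119. The last nonzero row gives 23·119 − 36·76 = 1, so t = −36. So 76^(−1) ≡ −36 ≡ 83 (mod 119). Verify: 76 · 83 = 6308 ≡ 1 (mod 119). ✓

Final answer: 76^(−1) ≡ 83 (mod 119)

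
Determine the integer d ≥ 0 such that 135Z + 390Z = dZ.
(135, 390) = (15); d = 15

In the PID Z, (a, b) is generated by gcd(a, b). Compute gcd(390, 135) with the extended Euclidean algorithm, tracking rows (r, s, t) with s·390 + t·135 = r:
  row A: (390, 1, 0)   [1·390 + 0·135 = 390]
  row B: (135, 0, 1)   [0·390 + 1·135 = 135]
  390 = 2·135 + 120   → row C = row A − 2·row B = (120, 1, −2)   [check: 1·390 − 2·135 = 120]
  135 = 1·120 + 15   → row D = row B − 1·row C = (15, −1, 3)   [check: −1·390 + 3·135 = 15]
  120 = 8·15 + 0   → remainder 0, stop. gcd = 15 (last nonzero row D).
So gcd(135, 390) = 15, with Bézout identity −1·390 + 3·135 = 15. Containment (⊇): the Bézout identity exhibits 15 as an element of (135, 390), giving (15) ⊆ (135, 390). Containment (⊆): since 15 | 135 and 15 | 390 (135 = 15·9, 390 = 15·26), every Z-linear combination of 135 and 390 is divisible by 15, so (135, 390) ⊆ (15). Therefore (135, 390) = (15), d = 15.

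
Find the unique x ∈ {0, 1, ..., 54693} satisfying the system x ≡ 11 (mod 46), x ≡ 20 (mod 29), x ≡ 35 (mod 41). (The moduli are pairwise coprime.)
x ≡ 38329 (mod 54694); the representative in [0, 54694) is 38329

The moduli 46, 29, 41 are pairwise coprime, so by the CRT there is a unique solution mod 46·29·41 = 54694.
Solve by successive substitution. Start with x ≡ 11 (mod 46).
  Combine with x ≡ 20 (mod 29): write x = 11 + 46·t and require 11 + 46·t ≡ 20 (mod 29), i.e. 46·t ≡ 20 − 11 ≡ 9 (mod 29). Since 46^(−1) ≡ 12 (mod 29) (46 ≡ 17 (mod 29)), t ≡ 12·9 ≡ 21 (mod 29). So x ≡ 11 + 46·21 = 977 (mod 1334).
  Combine with x ≡ 35 (mod 41): write x = 977 + 1334·t and require 977 + 1334·t ≡ 35 (mod 41), i.e. 1334·t ≡ 35 − 977 ≡ 1 (mod 41). Since 1334^(−1) ≡ 28 (mod 41) (1334 ≡ 22 (mod 41)), t ≡ 28·1 ≡ 28 (mod 41). So x ≡ 977 + 1334·28 = 38329 (mod 54694).
Unique solution in [0, 54694): x = 38329.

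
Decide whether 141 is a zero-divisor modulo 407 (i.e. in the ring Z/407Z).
NO

gcd(141, 407) = 1, so 141 is a unit in Z/407Z (it has a multiplicative inverse). A unit cannot be a zero-divisor: if 141·b ≡ 0 then multiplying both sides by 141^(−1) gives b ≡ 0. So 141 is not a zero-divisor.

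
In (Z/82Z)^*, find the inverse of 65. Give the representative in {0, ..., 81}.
65^(−1) ≡ 53 (mod 82)

Apply the extended Euclidean algorithm to (82, 65), tracking rows (r, s, t) with s·82 + t·65 = r. Each division r_prev = q·r_cur + r_new produces the new row as (previous row) − q·(current row):
  row A: (82, 1, 0)   [1·82 + 0·65 = 82]
  row B: (65, 0, 1)   [0·82 + 1·65 = 65]
  82 = 1·65 + 17   → row C = row A − 1·row B = (17, 1, −1)   [check: 1·82 − 1·65 = 17]
  65 = 3·17 + 14   → row D = row B − 3·row C = (14, −3, 4)   [check: −3·82 + 4·65 = 14]
  17 = 1·14 + 3   → row E = row C − 1·row D = (3, 4, −5)   [check: 4·82 − 5·65 = 3]
  14 = 4·3 + 2   → row F = row D − 4·row E = (2, −19, 24)   [check: −19·82 + 24·65 = 2]
  3 = 1·2 + 1   → row G = row E − 1·row F = (1, 23, −29)   [check: 23·82 − 29·65 = 1]
  2 = 2·1 + 0   → remainder 0, stop. gcd = 1 (last nonzero row G).
The gcd is 1, so 65 is invertible mod 82. The last nonzero row gives 23·82 − 29·65 = 1, so t = −29. So 65^(−1) ≡ −29 ≡ 53 (mod 82). Verify: 65 · 53 = 3445 ≡ 1 (mod 82). ✓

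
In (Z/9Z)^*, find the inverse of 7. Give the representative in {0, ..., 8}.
Apply the extended Euclidean algorithm to (9, 7), tracking rows (r, s, t) with s·9 + t·7 = r. Each division r_prev = q·r_cur + r_new produces the new row as (previous row) − q·(current row):
  row A: (9, 1, 0)   [1·9 + 0·7 = 9]
  row B: (7, 0, 1)   [0·9 + 1·7 = 7]
  9 = 1·7 + 2   → row C = row A − 1·row B = (2, 1, −1)   [check: 1·9 − 1·7 = 2]
  7 = 3·2 + 1   → row D = row B − 3·row C = (1, −3, 4)   [check: −3·9 + 4·7 = 1]
  2 = 2·1 + 0   → remainder 0, stop. gcd = 1 (last nonzero row D).
The gcd is 1, so 7 is invertible mod 9. The last nonzero row gives −3·9 + 4·7 = 1, so t = 4. So 7^(−1) ≡ 4 (mod 9). Verify: 7 · 4 = 28 ≡ 1 (mod 9). ✓

Final answer: 7^(−1) ≡ 4 (mod 9)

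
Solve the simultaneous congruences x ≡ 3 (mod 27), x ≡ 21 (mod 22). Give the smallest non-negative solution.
The moduli 27, 22 are pairwise coprime, so by the CRT there is a unique solution mod 27·22 = 594.
Solve by successive substitution. Start with x ≡ 3 (mod 27).
  Combine with x ≡ 21 (mod 22): write x = 3 + 27·t and require 3 + 27·t ≡ 21 (mod 22), i.e. 27·t ≡ 21 − 3 ≡ 18 (mod 22). Since 27^(−1) ≡ 9 (mod 22) (27 ≡ 5 (mod 22)), t ≡ 9·18 ≡ 8 (mod 22). So x ≡ 3 + 27·8 = 219 (mod 594).
Unique solution in [0, 594): x = 219.

Final answer: x ≡ 219 (mod 594); the representative in [0, 594) is 219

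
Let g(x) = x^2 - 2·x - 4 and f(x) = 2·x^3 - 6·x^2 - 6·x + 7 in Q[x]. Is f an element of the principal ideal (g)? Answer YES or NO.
NO

In Q[x] the ideal (g) consists of all multiples of g, so f ∈ (g) iff g | f, i.e. iff the remainder of f on division by g is 0. Divide f by g (g is monic, so eliminate the leading term of the running remainder at each step):
  leading term 2·x^3: subtract (2·x)·g(x) = 2·x^3 - 4·x^2 - 8·x, leaving -2·x^2 + 2·x + 7
  leading term -2·x^2: subtract (-2)·g(x) = -2·x^2 + 4·x + 8, leaving -2·x - 1
The remainder r(x) = -2·x - 1 ≠ 0 (and deg r < deg g), so g ∤ f, i.e. f ∉ (g).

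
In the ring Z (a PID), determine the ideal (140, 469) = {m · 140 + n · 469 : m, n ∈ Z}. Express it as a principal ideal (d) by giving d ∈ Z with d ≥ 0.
In the PID Z, (a, b) is generated by gcd(a, b). Compute gcd(469, 140) with the extended Euclidean algorithm, tracking rows (r, s, t) with s·469 + t·140 = r:
  row A: (469, 1, 0)   [1·469 + 0·140 = 469]
  row B: (140, 0, 1)   [0·469 + 1·140 = 140]
  469 = 3·140 + 49   → row C = row A − 3·row B = (49, 1, −3)   [check: 1·469 − 3·140 = 49]
  140 = 2·49 + 42   → row D = row B − 2·row C = (42, −2, 7)   [check: −2·469 + 7·140 = 42]
  49 = 1·42 + 7   → row E = row C − 1·row D = (7, 3, −10)   [check: 3·469 − 10·140 = 7]
  42 = 6·7 + 0   → remainder 0, stop. gcd = 7 (last nonzero row E).
So gcd(140, 469) = 7, with Bézout identity 3·469 − 10·140 = 7. Containment (⊇): the Bézout identity exhibits 7 as an element of (140, 469), giving (7) ⊆ (140, 469). Containment (⊆): since 7 | 140 and 7 | 469 (140 = 7·20, 469 = 7·67), every Z-linear combination of 140 and 469 is divisible by 7, so (140, 469) ⊆ (7). Therefore (140, 469) = (7), d = 7.

Final answer: (140, 469) = (7); d = 7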